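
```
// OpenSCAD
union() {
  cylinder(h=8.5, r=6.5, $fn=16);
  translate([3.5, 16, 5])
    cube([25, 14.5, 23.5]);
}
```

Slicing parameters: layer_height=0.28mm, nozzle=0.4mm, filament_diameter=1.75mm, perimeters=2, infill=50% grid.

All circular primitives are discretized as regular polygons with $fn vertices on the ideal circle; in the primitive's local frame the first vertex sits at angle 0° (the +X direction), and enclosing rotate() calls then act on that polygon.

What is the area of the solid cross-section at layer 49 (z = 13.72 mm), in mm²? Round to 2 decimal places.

362.50 mm²

At z = 13.72 mm: the cylinder is not intersected at this z (z outside [0, 8.5]); the 25×14.5 cube at (3.5, 16) contributes its full rectangle (area 362.50 mm²); Merging all regions: only the 25×14.5 cube at (3.5, 16) is present, so the union is just that shape — area = 362.50 mm². Overall, the cross-section is a single solid region. Net area = 362.50 mm².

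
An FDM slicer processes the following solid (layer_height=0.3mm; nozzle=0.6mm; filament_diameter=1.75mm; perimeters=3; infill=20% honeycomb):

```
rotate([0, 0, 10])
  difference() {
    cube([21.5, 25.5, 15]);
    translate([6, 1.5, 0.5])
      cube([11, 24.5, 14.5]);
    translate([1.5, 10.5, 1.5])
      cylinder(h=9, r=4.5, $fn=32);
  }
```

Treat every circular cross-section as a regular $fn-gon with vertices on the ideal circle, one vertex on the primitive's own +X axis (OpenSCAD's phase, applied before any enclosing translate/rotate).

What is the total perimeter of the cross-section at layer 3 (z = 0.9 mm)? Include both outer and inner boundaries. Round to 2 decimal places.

At z = 0.9 mm: the 21.5×25.5 cube contributes its full rectangle (perimeter 94.00 mm); the 11×24.5 cube at (6, 1.5) contributes its full rectangle (perimeter 71.00 mm); the cylinder at (1.5, 10.5) does not reach this height (z outside [1.5, 10.5]); Subtracting the remaining from the first: starting from the 21.5×25.5 cube, the 11×24.5 cube at (6, 1.5) partially overlaps it — only the 264.00 mm² overlap (of its 269.50 mm²) is removed, clipping the outline — boundary = 142.00 mm; (whole slice rotated 10° about Z — lengths, areas and connectivity unchanged). Overall, the cross-section is a single solid region. Total boundary length (outer) = 142.00 mm.

142.00 mm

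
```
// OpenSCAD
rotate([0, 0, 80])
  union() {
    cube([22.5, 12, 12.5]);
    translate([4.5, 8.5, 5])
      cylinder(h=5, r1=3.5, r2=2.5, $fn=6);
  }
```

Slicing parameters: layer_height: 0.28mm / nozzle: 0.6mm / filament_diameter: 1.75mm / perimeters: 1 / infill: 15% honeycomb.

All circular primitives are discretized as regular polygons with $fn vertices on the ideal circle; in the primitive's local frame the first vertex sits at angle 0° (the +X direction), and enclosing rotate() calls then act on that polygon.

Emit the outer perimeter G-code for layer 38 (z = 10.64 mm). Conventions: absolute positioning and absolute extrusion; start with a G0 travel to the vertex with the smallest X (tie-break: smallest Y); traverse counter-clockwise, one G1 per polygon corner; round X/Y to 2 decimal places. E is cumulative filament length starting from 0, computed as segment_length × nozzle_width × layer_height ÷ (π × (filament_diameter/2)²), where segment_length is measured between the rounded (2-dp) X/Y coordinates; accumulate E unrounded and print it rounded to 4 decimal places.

At z = 10.64 mm: the cube is present — its section is the full 22.5×12 rectangle; the cone at (4.5, 8.5) is not intersected at this z (z outside [5, 10]); Taking the union: only the 22.5×12 cube is present, so the union is just that shape — 1 connected region; (whole slice rotated 80° about Z — lengths, areas and connectivity unchanged). The outline is a single polygon with 4 vertices. Extrusion per mm of travel: 0.6 × 0.28 / (π × 0.875²) = 0.069846. Accumulating E over each segment gives final E = 4.8199.

G0 X-11.82 Y2.08 Z10.64
G1 X0.00 Y0.00 E0.8383
G1 X3.91 Y22.16 E2.4100
G1 X-7.91 Y24.24 E3.2482
G1 X-11.82 Y2.08 E4.8199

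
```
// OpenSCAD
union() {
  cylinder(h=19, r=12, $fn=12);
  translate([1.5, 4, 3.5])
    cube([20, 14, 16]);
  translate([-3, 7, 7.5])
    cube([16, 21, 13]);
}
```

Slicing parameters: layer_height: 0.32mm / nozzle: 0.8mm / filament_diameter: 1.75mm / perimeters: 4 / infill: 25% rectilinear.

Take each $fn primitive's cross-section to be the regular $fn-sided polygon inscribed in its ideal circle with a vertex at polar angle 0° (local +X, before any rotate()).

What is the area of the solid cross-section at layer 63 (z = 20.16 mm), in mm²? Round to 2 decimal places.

At z = 20.16 mm: the cylinder does not reach this height (z outside [0, 19]); the cube at (1.5, 4) is not intersected at this z (z outside [3.5, 19.5]); the cube at (-3, 7) is present — its section is the full 16×21 rectangle (area 336.00 mm²); Merging all regions: only the 16×21 cube at (-3, 7) is present, so the union is just that shape — area = 336.00 mm². Overall, the cross-section is a single solid region. Net area = 336.00 mm².

336.00 mm²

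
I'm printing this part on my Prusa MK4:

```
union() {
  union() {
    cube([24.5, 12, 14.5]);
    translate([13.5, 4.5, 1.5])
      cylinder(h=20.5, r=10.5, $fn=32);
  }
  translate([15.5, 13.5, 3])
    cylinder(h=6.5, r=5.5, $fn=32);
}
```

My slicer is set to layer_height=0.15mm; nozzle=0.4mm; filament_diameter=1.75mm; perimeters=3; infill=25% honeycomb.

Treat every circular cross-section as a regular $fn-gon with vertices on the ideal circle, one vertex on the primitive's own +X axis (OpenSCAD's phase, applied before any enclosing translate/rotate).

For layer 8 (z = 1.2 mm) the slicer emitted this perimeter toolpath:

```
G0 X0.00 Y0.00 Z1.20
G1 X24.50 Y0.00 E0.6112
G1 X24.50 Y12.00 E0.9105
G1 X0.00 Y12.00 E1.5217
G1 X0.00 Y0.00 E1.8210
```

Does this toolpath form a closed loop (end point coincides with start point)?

Start point (G0): (0.00, 0.00). End point (last G1): the path returns to the start — closed.

yes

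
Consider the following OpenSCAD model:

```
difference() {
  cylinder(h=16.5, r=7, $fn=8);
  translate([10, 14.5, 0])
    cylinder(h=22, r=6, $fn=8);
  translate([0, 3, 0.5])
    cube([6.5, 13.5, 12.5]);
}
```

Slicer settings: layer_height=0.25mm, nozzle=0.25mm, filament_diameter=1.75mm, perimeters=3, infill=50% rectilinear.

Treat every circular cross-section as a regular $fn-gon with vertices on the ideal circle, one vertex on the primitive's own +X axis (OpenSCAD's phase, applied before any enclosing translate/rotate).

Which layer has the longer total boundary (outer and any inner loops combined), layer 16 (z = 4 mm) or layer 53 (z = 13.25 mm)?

Layer 16 (z = 4): the cylinder: section is a regular 8-gon, circumradius r=7 (perimeter = 2·8·7.000·sin(180°/8) = 42.86 mm); the cylinder at (10, 14.5): section is a regular 8-gon, circumradius r=6 (perimeter = 2·8·6.000·sin(180°/8) = 36.74 mm); the cube at (0, 3) (footprint 6.5×13.5) is included at this height (perimeter 40.00 mm); After the difference (first − rest): starting from the r=7 cylinder, the r=6 cylinder at (10, 14.5) misses the remaining region (no effect); the 6.5×13.5 cube at (0, 3) partially overlaps it — only the 15.51 mm² overlap (of its 87.75 mm²) is removed, clipping the outline — boundary = 45.15 mm. So its perimeter = 45.15 mm. Layer 53 (z = 13.25): the r=7 cylinder gives a regular 8-gon of circumradius 7 (constant along its height) (perimeter = 2·8·7.000·sin(180°/8) = 42.86 mm); the cylinder at (10, 14.5): section is a regular 8-gon, circumradius r=6 (perimeter = 2·8·6.000·sin(180°/8) = 36.74 mm); the cube at (0, 3) is absent (z outside [0.5, 13]); Subtracting the remaining from the first: starting from the r=7 cylinder, the r=6 cylinder at (10, 14.5) misses the remaining region (no effect) — boundary = 42.86 mm. So its perimeter = 42.86 mm. Layer 16 is larger (45.15 vs 42.86 mm).

layer 16 (z = 4 mm)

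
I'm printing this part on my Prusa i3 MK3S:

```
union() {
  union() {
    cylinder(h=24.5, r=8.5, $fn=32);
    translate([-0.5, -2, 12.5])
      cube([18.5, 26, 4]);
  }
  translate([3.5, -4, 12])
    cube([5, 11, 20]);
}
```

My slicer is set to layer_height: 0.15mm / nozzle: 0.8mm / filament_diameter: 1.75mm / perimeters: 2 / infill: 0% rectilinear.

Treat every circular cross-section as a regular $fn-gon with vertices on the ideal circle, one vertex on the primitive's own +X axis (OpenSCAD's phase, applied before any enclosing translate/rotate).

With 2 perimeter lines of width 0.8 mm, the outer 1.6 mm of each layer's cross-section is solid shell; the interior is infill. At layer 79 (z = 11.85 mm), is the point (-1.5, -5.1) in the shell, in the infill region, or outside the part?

infill

At z = 11.85 mm: the cylinder: section is a regular 32-gon, circumradius r=8.5; the cube at (-0.5, -2) is absent (z outside [12.5, 16.5]); Merging all regions: only the r=8.5 cylinder is present, so the union is just that shape — 1 connected region; the cube at (3.5, -4) does not reach this height (z outside [12, 32]); Taking the union: only that combined region is present, so the union is just that shape — 1 connected region. Overall, the cross-section is a single solid region. The nearest boundary edge runs (-3.25, -7.85)→(-1.66, -8.34); distance from the point to it = 3.14 mm. The point is inside the cross-section and 3.14 mm from the nearest boundary — more than the 1.6 mm shell width (2 × 0.8), so it's in the infill interior.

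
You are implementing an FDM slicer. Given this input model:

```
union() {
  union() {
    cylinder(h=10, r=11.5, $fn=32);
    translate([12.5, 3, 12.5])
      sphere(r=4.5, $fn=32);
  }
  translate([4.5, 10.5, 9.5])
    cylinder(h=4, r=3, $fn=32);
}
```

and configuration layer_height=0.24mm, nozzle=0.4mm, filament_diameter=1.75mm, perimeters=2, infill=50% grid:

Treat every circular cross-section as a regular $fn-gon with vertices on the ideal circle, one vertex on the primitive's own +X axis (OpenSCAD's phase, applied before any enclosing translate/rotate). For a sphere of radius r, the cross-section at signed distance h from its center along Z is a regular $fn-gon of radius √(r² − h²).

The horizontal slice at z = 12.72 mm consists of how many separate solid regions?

At z = 12.72 mm: the cylinder is absent (z outside [0, 10]); the sphere at (12.5, 3): section is a regular 32-gon, circumradius = √(r²−h²) = √(4.5²−0.22²) = 4.495; Merging all regions: only the r=4.5 sphere at (12.5, 3) is present, so the union is just that shape — 1 connected region; the cylinder at (4.5, 10.5): section is a regular 32-gon, circumradius r=3; Merging all regions: the 2 present regions are separate (no shared area or edge), so areas and boundary lengths simply add and each stays a separate island — 2 connected regions. The result has 2 disconnected regions.

2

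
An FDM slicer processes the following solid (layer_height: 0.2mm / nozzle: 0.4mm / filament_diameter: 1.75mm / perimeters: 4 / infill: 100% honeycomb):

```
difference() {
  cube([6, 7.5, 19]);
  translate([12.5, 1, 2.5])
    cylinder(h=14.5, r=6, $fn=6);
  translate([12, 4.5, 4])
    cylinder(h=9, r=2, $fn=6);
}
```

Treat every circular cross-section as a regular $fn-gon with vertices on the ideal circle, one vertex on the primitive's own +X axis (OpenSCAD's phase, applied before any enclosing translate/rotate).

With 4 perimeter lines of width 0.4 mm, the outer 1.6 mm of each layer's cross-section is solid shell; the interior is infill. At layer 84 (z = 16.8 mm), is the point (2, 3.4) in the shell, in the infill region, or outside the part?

At z = 16.8 mm: the cube is present — its section is the full 6×7.5 rectangle; the cylinder at (12.5, 1): section is a regular 6-gon, circumradius r=6; the cylinder at (12, 4.5) is absent (z outside [4, 13]); Subtracting the remaining from the first: starting from the 6×7.5 cube, the r=6 cylinder at (12.5, 1) misses the remaining region (no effect) — 1 connected region. Overall, the cross-section is a single solid region. The nearest boundary edge runs (0.00, 0.00)→(0.00, 7.50); distance from the point to it = 2.00 mm. The point is inside the cross-section and 2.00 mm from the nearest boundary — more than the 1.6 mm shell width (4 × 0.4), so it's in the infill interior.

infill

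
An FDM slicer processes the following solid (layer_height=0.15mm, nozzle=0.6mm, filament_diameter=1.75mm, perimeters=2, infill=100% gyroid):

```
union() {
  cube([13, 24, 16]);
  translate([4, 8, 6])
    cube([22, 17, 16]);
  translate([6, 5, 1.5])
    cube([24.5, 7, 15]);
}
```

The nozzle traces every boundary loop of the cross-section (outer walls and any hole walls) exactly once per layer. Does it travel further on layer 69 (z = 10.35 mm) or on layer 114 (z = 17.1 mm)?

layer 69 (z = 10.35 mm)

Layer 69 (z = 10.35): the cube is present — its section is the full 13×24 rectangle (perimeter 74.00 mm); the cube at (4, 8) (footprint 22×17) is included at this height (perimeter 78.00 mm); the 24.5×7 cube at (6, 5) contributes its full rectangle (perimeter 63.00 mm); Combining (union): the regions partially overlap (shared area 245.00 mm²), so the edge portions inside another operand are dropped and the merged outline is re-measured after clipping — boundary = 111.00 mm. So its perimeter = 111.00 mm. Layer 114 (z = 17.1): the cube is absent (z outside [0, 16]); the cube at (4, 8) is present — its section is the full 22×17 rectangle (perimeter 78.00 mm); the cube at (6, 5) is not intersected at this z (z outside [1.5, 16.5]); Taking the union: only the 22×17 cube at (4, 8) is present, so the union is just that shape — boundary = 78.00 mm. So its perimeter = 78.00 mm. Layer 69 is larger (111.00 vs 78.00 mm).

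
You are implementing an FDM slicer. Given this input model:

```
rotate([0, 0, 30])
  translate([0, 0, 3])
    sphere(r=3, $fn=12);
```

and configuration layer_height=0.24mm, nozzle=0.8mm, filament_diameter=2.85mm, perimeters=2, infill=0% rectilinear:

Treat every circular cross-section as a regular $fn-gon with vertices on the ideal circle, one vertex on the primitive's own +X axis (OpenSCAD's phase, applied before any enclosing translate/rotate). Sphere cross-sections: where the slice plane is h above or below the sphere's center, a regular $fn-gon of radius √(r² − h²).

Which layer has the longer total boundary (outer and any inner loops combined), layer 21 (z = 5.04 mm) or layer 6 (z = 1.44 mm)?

Layer 21 (z = 5.04): the r=3 sphere contributes a regular 12-gon of circumradius √(3²−2.04²) = 2.200 (perimeter = 2·12·2.200·sin(180°/12) = 13.66 mm); (whole slice rotated 30° about Z — lengths, areas and connectivity unchanged). So its perimeter = 13.66 mm. Layer 6 (z = 1.44): the sphere: section is a regular 12-gon, circumradius = √(r²−h²) = √(3²−1.56²) = 2.562 (perimeter = 2·12·2.562·sin(180°/12) = 15.92 mm); (rotated 30° about Z; rotation is an isometry so areas/perimeters/island counts are preserved). So its perimeter = 15.92 mm. Layer 6 is larger (15.92 vs 13.66 mm).

layer 6 (z = 1.44 mm)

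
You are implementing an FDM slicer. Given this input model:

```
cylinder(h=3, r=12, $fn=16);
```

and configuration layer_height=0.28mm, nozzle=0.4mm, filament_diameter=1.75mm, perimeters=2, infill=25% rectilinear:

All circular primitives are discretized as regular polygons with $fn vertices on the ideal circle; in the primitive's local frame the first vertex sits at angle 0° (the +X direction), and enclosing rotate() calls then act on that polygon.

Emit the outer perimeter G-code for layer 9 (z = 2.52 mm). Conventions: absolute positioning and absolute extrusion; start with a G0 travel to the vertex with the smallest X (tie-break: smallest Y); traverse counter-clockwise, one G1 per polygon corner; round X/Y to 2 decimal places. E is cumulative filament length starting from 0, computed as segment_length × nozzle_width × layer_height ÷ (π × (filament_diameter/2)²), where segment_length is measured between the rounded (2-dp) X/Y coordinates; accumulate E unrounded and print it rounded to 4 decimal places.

G0 X-12.00 Y0.00 Z2.52
G1 X-11.09 Y-4.59 E0.2179
G1 X-8.49 Y-8.49 E0.4361
G1 X-4.59 Y-11.09 E0.6544
G1 X0.00 Y-12.00 E0.8723
G1 X4.59 Y-11.09 E1.0902
G1 X8.49 Y-8.49 E1.3084
G1 X11.09 Y-4.59 E1.5267
G1 X12.00 Y0.00 E1.7446
G1 X11.09 Y4.59 E1.9625
G1 X8.49 Y8.49 E2.1807
G1 X4.59 Y11.09 E2.3990
G1 X0.00 Y12.00 E2.6169
G1 X-4.59 Y11.09 E2.8348
G1 X-8.49 Y8.49 E3.0530
G1 X-11.09 Y4.59 E3.2713
G1 X-12.00 Y0.00 E3.4892

At z = 2.52 mm: the cylinder: section is a regular 16-gon, circumradius r=12. The outline is a single polygon with 16 vertices. Extrusion per mm of travel: 0.4 × 0.28 / (π × 0.875²) = 0.046564. Accumulating E over each segment gives final E = 3.4892.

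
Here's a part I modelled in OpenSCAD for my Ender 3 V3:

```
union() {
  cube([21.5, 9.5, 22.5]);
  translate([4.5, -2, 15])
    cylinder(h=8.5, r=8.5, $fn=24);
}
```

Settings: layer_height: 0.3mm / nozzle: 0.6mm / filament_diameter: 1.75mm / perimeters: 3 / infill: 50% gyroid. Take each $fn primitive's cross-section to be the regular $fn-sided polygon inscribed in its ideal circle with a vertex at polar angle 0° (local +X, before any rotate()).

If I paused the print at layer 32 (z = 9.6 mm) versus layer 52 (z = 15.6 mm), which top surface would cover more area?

Layer 32 (z = 9.6): the cube (footprint 21.5×9.5) is included at this height (area 204.25 mm²); the cylinder at (4.5, -2) is absent (z outside [15, 23.5]); Taking the union: only the 21.5×9.5 cube is present, so the union is just that shape — area = 204.25 mm². So its area = 204.25 mm². Layer 52 (z = 15.6): the 21.5×9.5 cube contributes its full rectangle (area 204.25 mm²); the r=8.5 cylinder at (4.5, -2) gives a regular 24-gon of circumradius 8.5 (constant along its height) (area = (24/2)·8.500²·sin(360°/24) = 224.40 mm²); Merging all regions: the regions partially overlap — summed areas 428.65 mm² minus the doubly-counted overlap 66.52 mm² gives 362.13 mm² — area = 362.13 mm². So its area = 362.13 mm². Layer 52 is larger (362.13 vs 204.25 mm²).

layer 52 (z = 15.6 mm)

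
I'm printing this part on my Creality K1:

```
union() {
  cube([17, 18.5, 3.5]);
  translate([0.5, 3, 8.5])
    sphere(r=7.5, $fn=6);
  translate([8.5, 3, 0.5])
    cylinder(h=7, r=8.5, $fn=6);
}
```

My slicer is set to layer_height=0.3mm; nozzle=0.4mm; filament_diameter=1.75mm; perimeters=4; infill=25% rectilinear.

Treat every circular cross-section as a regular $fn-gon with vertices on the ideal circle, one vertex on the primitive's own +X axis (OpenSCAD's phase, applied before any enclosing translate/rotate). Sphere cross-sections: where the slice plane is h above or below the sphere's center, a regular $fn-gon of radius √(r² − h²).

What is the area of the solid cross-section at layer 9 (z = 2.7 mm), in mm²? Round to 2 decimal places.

390.10 mm²

At z = 2.7 mm: the cube (footprint 17×18.5) is included at this height (area 314.50 mm²); the sphere at (0.5, 3): section is a regular 6-gon, circumradius = √(r²−h²) = √(7.5²−5.8²) = 4.755 (area = (6/2)·4.755²·sin(360°/6) = 58.74 mm²); the r=8.5 cylinder at (8.5, 3) gives a regular 6-gon of circumradius 8.5 (constant along its height) (area = (6/2)·8.500²·sin(360°/6) = 187.71 mm²); Merging all regions: the regions partially overlap — summed areas 560.95 mm² minus the doubly-counted overlap 170.85 mm² gives 390.10 mm² — area = 390.10 mm². Overall, the cross-section is a single solid region. Net area = 390.10 mm².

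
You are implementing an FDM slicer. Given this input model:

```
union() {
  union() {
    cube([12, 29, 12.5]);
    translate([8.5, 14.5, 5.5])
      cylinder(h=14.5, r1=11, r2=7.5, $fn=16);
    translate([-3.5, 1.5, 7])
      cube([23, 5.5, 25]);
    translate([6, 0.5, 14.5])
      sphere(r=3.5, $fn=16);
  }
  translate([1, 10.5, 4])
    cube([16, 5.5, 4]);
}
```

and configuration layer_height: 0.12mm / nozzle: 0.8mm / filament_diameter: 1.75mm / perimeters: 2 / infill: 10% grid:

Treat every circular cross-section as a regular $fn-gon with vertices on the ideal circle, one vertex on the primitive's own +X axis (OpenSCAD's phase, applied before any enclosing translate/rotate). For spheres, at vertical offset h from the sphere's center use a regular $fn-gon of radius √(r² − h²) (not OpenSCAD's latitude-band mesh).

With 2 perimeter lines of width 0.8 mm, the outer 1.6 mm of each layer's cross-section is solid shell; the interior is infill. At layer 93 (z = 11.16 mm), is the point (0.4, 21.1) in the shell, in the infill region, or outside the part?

At z = 11.16 mm: the cube (footprint 12×29) is included at this height; the cone at (8.5, 14.5): at t=0.390 of its height the radius interpolates to r₁+(r₂−r₁)t = 9.634, giving a regular 16-gon of that circumradius; the 23×5.5 cube at (-3.5, 1.5) contributes its full rectangle; the r=3.5 sphere at (6, 0.5) contributes a regular 16-gon of circumradius √(3.5²−3.34²) = 1.046; Combining (union): the regions partially overlap (shared area 271.57 mm²), so overlapping operands fuse into one piece — 1 connected region; the cube at (1, 10.5) is absent (z outside [4, 8]); Merging all regions: only the result so far is present, so the union is just that shape — 1 connected region. Overall, the cross-section is a single solid region. The nearest boundary edge runs (0.00, 18.79)→(0.00, 29.00); distance from the point to it = 0.40 mm. The point is inside the cross-section, 0.40 mm from the nearest boundary — within the 1.6 mm shell band (2 × 0.8).

shell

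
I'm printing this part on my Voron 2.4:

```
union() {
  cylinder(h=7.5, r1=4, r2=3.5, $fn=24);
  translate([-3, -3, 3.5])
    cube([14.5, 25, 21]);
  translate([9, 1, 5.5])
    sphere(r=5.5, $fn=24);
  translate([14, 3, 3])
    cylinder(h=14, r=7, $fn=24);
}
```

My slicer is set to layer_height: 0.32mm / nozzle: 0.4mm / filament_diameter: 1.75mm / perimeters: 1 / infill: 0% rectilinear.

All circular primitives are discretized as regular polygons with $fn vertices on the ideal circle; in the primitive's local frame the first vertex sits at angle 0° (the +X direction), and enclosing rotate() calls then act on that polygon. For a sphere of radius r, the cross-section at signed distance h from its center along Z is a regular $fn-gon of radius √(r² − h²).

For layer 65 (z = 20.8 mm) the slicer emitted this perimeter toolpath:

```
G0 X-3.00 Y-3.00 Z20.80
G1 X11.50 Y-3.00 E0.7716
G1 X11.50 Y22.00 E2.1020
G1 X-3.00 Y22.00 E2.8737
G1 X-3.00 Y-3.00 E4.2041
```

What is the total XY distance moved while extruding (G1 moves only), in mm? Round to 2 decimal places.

79.00 mm

Sum the Euclidean lengths of each G1 segment: total = 79.00 mm.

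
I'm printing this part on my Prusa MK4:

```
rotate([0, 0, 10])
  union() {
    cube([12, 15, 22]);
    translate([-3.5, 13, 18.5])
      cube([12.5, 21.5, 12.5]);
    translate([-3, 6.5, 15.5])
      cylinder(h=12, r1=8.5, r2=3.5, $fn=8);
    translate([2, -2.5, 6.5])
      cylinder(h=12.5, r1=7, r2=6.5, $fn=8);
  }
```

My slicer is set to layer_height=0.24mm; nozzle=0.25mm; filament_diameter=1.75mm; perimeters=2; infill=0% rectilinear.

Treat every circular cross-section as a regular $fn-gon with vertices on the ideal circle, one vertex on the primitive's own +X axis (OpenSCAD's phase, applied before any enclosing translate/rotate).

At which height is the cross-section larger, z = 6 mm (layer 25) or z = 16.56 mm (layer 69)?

layer 69 (z = 16.56 mm)

Layer 25 (z = 6): the 12×15 cube contributes its full rectangle (area 180.00 mm²); the cube at (-3.5, 13) is not intersected at this z (z outside [18.5, 31]); the cone at (-3, 6.5) is not intersected at this z (z outside [15.5, 27.5]); the cone at (2, -2.5) is absent (z outside [6.5, 19]); Merging all regions: only the 12×15 cube is present, so the union is just that shape — area = 180.00 mm²; (whole slice rotated 10° about Z — lengths, areas and connectivity unchanged). So its area = 180.00 mm². Layer 69 (z = 16.56): the 12×15 cube contributes its full rectangle (area 180.00 mm²); the cube at (-3.5, 13) does not reach this height (z outside [18.5, 31]); the cone at (-3, 6.5): at t=0.088 of its height the radius interpolates to r₁+(r₂−r₁)t = 8.058, giving a regular 8-gon of that circumradius (area = (8/2)·8.058²·sin(360°/8) = 183.67 mm²); the cone at (2, -2.5) contributes a regular 8-gon of circumradius 6.598 (interpolated between r1=7 and r2=6.5 at t=0.805) (area = (8/2)·6.598²·sin(360°/8) = 123.12 mm²); Combining (union): the regions partially overlap — summed areas 486.79 mm² minus the doubly-counted overlap 82.30 mm² gives 404.48 mm² — area = 404.48 mm²; (whole slice rotated 10° about Z — lengths, areas and connectivity unchanged). So its area = 404.48 mm². Layer 69 is larger (404.48 vs 180.00 mm²).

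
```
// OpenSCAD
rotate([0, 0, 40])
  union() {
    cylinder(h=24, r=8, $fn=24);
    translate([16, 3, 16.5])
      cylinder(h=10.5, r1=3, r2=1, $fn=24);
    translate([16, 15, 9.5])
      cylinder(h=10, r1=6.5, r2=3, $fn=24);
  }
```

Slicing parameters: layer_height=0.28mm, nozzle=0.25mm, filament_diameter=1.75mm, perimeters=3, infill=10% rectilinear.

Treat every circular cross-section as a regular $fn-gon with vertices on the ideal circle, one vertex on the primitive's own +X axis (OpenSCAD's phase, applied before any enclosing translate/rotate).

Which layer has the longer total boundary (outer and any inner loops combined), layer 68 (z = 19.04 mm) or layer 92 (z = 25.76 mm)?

layer 68 (z = 19.04 mm)

Layer 68 (z = 19.04): the r=8 cylinder contributes a regular 24-gon of circumradius 8 (perimeter = 2·24·8.000·sin(180°/24) = 50.12 mm); the cone at (16, 3) (r1=3→r2=1) has section circumradius 2.516 here — a regular 24-gon (perimeter = 2·24·2.516·sin(180°/24) = 15.76 mm); the cone at (16, 15) contributes a regular 24-gon of circumradius 3.161 (interpolated between r1=6.5 and r2=3 at t=0.954) (perimeter = 2·24·3.161·sin(180°/24) = 19.80 mm); Combining (union): the 3 present regions are separate (no shared area or edge), so areas and boundary lengths simply add and each stays a separate island — boundary = 85.69 mm; (rotated 40° about Z; rotation is an isometry so areas/perimeters/island counts are preserved). So its perimeter = 85.69 mm. Layer 92 (z = 25.76): the cylinder is absent (z outside [0, 24]); the cone at (16, 3): at t=0.882 of its height the radius interpolates to r₁+(r₂−r₁)t = 1.236, giving a regular 24-gon of that circumradius (perimeter = 2·24·1.236·sin(180°/24) = 7.75 mm); the cone at (16, 15) is absent (z outside [9.5, 19.5]); Merging all regions: only the cone at (16, 3) is present, so the union is just that shape — boundary = 7.75 mm; (whole slice rotated 40° about Z — lengths, areas and connectivity unchanged). So its perimeter = 7.75 mm. Layer 68 is larger (85.69 vs 7.75 mm).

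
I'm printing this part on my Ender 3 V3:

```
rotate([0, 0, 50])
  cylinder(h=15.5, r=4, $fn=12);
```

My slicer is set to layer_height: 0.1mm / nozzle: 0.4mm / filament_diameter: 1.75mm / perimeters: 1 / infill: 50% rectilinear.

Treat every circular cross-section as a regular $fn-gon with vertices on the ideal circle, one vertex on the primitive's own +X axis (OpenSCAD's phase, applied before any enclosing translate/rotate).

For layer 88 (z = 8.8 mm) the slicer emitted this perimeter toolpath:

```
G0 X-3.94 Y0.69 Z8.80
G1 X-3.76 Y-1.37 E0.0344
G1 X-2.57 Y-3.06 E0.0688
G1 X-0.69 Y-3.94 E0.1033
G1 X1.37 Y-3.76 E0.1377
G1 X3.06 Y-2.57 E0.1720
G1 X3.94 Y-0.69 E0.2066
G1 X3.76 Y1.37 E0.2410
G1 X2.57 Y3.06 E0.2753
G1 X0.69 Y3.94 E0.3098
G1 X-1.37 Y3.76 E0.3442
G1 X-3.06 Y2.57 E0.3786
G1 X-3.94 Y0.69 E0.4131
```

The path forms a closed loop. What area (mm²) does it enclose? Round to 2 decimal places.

Apply the shoelace formula to the sequence of (X, Y) vertices; enclosed area = 47.98 mm².

47.98 mm²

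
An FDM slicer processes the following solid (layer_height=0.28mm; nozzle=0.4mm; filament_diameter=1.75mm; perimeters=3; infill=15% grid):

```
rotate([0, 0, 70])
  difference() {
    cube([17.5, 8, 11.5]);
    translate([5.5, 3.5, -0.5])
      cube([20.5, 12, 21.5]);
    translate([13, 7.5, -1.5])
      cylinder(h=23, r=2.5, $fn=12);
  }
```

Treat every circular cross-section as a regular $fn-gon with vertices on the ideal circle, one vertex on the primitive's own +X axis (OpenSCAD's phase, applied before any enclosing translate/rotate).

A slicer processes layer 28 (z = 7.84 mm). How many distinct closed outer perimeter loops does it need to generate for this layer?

1

At z = 7.84 mm: the 17.5×8 cube contributes its full rectangle; the 20.5×12 cube at (5.5, 3.5) contributes its full rectangle; the r=2.5 cylinder at (13, 7.5) gives a regular 12-gon of circumradius 2.5 (constant along its height); Subtracting the remaining from the first: starting from the 17.5×8 cube, the 20.5×12 cube at (5.5, 3.5) partially overlaps it — only the 54.00 mm² overlap (of its 246.00 mm²) is removed, clipping the outline; the r=2.5 cylinder at (13, 7.5) misses the remaining region (no effect) — 1 connected region; (whole slice rotated 70° about Z — lengths, areas and connectivity unchanged). The result has 1 disconnected region.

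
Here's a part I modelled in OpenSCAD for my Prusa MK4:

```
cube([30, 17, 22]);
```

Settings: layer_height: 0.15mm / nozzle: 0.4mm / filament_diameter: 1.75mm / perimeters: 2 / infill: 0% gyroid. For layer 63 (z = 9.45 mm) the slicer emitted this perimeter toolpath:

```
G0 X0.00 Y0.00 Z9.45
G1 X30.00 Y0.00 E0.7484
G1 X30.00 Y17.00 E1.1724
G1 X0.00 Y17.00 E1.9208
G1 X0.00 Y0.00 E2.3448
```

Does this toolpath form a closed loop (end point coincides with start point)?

yes

Start point (G0): (0.00, 0.00). End point (last G1): the path returns to the start — closed.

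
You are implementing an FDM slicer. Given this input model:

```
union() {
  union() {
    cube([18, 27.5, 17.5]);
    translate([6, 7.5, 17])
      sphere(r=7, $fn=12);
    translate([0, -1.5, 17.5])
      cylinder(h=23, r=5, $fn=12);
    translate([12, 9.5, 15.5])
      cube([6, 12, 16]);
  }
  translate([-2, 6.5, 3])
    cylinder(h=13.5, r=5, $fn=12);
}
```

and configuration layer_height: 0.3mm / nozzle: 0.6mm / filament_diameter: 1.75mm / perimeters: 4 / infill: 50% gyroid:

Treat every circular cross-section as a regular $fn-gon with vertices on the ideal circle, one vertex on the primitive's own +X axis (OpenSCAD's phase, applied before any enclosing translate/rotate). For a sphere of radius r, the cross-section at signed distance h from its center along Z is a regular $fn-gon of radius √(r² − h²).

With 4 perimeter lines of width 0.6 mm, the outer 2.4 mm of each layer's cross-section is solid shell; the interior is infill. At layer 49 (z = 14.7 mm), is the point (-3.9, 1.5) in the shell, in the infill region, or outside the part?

outside

At z = 14.7 mm: the cube (footprint 18×27.5) is included at this height; the r=7 sphere at (6, 7.5) contributes a regular 12-gon of circumradius √(7²−2.3²) = 6.611; the cylinder at (0, -1.5) does not reach this height (z outside [17.5, 40.5]); the cube at (12, 9.5) does not reach this height (z outside [15.5, 31.5]); Merging all regions: the regions partially overlap (shared area 129.74 mm²), so overlapping operands fuse into one piece — 1 connected region; the r=5 cylinder at (-2, 6.5) contributes a regular 12-gon of circumradius 5; Merging all regions: the regions partially overlap (shared area 19.97 mm²), so overlapping operands fuse into one piece — 1 connected region. Overall, the cross-section is a single solid region. The nearest boundary edge runs (-2.00, 1.50)→(-4.50, 2.17); distance from the point to it = 0.49 mm. The point is not inside any of the regions above, so it lies outside the cross-section (0.49 mm from the nearest boundary).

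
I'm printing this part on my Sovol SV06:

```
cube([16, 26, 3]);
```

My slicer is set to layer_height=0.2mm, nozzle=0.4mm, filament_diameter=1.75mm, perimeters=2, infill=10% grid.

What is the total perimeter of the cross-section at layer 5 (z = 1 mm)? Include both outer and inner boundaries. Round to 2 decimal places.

84.00 mm

At z = 1 mm: the 16×26 cube contributes its full rectangle (perimeter 84.00 mm). Overall, the cross-section is a single solid region. Total boundary length (outer) = 84.00 mm.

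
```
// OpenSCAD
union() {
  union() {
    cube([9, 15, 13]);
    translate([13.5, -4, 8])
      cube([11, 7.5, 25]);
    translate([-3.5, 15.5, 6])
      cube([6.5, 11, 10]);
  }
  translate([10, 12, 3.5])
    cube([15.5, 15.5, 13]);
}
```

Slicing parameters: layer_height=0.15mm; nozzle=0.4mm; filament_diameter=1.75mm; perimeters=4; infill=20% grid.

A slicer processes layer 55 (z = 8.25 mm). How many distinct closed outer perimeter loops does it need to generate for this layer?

4

At z = 8.25 mm: the cube (footprint 9×15) is included at this height; the cube at (13.5, -4) is present — its section is the full 11×7.5 rectangle; the cube at (-3.5, 15.5) is present — its section is the full 6.5×11 rectangle; Merging all regions: the 3 present regions are separate (no shared area or edge), so areas and boundary lengths simply add and each stays a separate island — 3 connected regions; the cube at (10, 12) (footprint 15.5×15.5) is included at this height; Merging all regions: the 2 present regions are separate (no shared area or edge), so areas and boundary lengths simply add and each stays a separate island — 4 connected regions. The result has 4 disconnected regions.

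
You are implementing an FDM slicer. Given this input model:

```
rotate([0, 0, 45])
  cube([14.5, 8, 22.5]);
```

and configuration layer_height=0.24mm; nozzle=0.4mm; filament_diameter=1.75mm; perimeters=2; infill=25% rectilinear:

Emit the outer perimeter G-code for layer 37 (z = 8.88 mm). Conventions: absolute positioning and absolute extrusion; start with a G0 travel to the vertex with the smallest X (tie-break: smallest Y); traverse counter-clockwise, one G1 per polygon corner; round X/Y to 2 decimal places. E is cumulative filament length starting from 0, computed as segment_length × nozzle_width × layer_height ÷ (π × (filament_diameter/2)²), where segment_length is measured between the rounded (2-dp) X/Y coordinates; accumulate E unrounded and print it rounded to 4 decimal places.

At z = 8.88 mm: the 14.5×8 cube contributes its full rectangle; (whole slice rotated 45° about Z — lengths, areas and connectivity unchanged). The outline is a single polygon with 4 vertices. Extrusion per mm of travel: 0.4 × 0.24 / (π × 0.875²) = 0.039912. Accumulating E over each segment gives final E = 1.7961.

G0 X-5.66 Y5.66 Z8.88
G1 X0.00 Y0.00 E0.3195
G1 X10.25 Y10.25 E0.8980
G1 X4.60 Y15.91 E1.2172
G1 X-5.66 Y5.66 E1.7961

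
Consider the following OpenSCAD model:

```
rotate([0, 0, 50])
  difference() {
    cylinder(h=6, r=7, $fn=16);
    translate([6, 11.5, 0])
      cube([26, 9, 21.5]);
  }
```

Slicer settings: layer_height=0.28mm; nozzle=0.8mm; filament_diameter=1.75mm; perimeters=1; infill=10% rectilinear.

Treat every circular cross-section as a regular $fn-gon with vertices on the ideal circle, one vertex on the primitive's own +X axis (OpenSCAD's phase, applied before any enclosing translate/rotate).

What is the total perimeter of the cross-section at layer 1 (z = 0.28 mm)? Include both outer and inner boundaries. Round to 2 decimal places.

At z = 0.28 mm: the r=7 cylinder gives a regular 16-gon of circumradius 7 (constant along its height) (perimeter = 2·16·7.000·sin(180°/16) = 43.70 mm); the 26×9 cube at (6, 11.5) contributes its full rectangle (perimeter 70.00 mm); Subtracting the remaining from the first: starting from the r=7 cylinder, the 26×9 cube at (6, 11.5) misses the remaining region (no effect) — boundary = 43.70 mm; (whole slice rotated 50° about Z — lengths, areas and connectivity unchanged). Overall, the cross-section is a single solid region. Total boundary length (outer) = 43.70 mm.

43.70 mm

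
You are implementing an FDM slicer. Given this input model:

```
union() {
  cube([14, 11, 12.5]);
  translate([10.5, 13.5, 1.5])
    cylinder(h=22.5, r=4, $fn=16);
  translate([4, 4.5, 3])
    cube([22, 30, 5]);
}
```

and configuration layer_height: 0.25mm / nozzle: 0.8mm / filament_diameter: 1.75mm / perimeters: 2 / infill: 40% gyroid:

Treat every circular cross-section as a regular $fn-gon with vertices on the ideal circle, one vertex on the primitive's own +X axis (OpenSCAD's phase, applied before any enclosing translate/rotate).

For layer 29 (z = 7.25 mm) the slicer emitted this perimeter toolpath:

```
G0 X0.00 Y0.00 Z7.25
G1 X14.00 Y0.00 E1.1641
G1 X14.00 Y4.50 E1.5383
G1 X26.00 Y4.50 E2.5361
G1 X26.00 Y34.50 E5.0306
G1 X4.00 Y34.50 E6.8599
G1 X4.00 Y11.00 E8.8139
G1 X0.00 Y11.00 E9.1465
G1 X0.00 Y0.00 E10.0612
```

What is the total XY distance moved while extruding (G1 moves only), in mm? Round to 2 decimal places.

121.00 mm

Sum the Euclidean lengths of each G1 segment: total = 121.00 mm.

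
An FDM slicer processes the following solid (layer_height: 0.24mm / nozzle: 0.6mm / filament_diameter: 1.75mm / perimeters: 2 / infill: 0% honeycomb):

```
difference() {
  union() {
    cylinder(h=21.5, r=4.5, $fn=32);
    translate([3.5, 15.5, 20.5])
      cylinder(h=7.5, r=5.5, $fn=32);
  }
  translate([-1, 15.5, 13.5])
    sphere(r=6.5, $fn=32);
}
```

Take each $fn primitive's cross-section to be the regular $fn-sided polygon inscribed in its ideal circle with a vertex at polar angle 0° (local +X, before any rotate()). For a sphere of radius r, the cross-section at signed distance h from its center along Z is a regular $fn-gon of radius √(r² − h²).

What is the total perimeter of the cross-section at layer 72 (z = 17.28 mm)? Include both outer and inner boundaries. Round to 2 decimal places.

28.23 mm

At z = 17.28 mm: the r=4.5 cylinder gives a regular 32-gon of circumradius 4.5 (constant along its height) (perimeter = 2·32·4.500·sin(180°/32) = 28.23 mm); the cylinder at (3.5, 15.5) is absent (z outside [20.5, 28]); Merging all regions: only the r=4.5 cylinder is present, so the union is just that shape — boundary = 28.23 mm; the r=6.5 sphere at (-1, 15.5) slices to a regular 32-gon of circumradius 5.288 (√(r²−h²) with h=3.78 from center) (perimeter = 2·32·5.288·sin(180°/32) = 33.17 mm); After the difference (first − rest): starting from the result so far, the r=6.5 sphere at (-1, 15.5) misses the remaining region (no effect) — boundary = 28.23 mm. Overall, the cross-section is a single solid region. Total boundary length (outer) = 28.23 mm.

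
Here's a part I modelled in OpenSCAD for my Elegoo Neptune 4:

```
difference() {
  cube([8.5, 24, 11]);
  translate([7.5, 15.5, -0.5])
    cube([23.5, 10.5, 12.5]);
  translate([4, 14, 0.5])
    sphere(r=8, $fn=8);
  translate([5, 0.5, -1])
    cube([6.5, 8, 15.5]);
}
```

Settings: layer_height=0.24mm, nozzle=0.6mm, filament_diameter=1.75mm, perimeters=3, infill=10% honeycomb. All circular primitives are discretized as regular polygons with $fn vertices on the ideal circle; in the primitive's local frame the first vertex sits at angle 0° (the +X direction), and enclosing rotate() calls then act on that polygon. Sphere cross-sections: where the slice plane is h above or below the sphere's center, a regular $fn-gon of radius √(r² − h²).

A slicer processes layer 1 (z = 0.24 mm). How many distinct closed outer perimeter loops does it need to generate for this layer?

At z = 0.24 mm: the cube is present — its section is the full 8.5×24 rectangle; the cube at (7.5, 15.5) (footprint 23.5×10.5) is included at this height; the r=8 sphere at (4, 14) slices to a regular 8-gon of circumradius 7.996 (√(r²−h²) with h=0.26 from center); the 6.5×8 cube at (5, 0.5) contributes its full rectangle; Subtracting the remaining from the first: starting from the 8.5×24 cube, the 23.5×10.5 cube at (7.5, 15.5) partially overlaps it — only the 8.50 mm² overlap (of its 246.75 mm²) is removed, clipping the outline; the r=8 sphere at (4, 14) partially overlaps it — only the 116.07 mm² overlap (of its 180.83 mm²) is removed, clipping the outline; the 6.5×8 cube at (5, 0.5) partially overlaps it — only the 23.25 mm² overlap (of its 52.00 mm²) is removed, clipping the outline — 2 connected regions. The result has 2 disconnected regions.

2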